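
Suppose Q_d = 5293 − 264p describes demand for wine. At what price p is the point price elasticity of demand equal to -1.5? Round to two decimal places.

12.03

Ed = −264p/(5293 − 264p). Set this equal to -1.5:
264p = 1.5·(5293 − 264p) ⇒ 264p(1 + 1.5) = 1.5·5293
p = 1.5·5293 / (264·2.5) = 12.0295…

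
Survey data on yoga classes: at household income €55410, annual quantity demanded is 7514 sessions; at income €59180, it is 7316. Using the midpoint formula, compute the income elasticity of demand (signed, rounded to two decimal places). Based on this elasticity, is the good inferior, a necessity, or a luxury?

-0.41; inferior

%ΔQ = (7316 − 7514)/[( 7514 + 7316)/2] = -198/7415 = -0.026702…
%ΔIncome = (59180 − 55410)/[( 55410 + 59180)/2] = 3770/57295 = 0.065799…
E_income = (-198/7415) / (3770/57295) = -0.4058…
E_income < 0 ⇒ inferior good.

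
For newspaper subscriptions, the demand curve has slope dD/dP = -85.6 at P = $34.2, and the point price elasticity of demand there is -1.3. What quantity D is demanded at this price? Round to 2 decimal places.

2251.94

Ed = (dD/dP)·(P/D) ⇒ D = (dD/dP)·P/Ed = (-85.6)·34.2/(-1.3) = 2251.9384…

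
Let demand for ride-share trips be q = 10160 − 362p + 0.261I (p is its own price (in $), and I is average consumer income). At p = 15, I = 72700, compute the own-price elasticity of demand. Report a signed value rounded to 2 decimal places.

-0.23

At the given values, q = 10160 − 362(15) + 0.261(72700) = 23704.7.
∂q/∂p = −362.
E = (-362) × (15/23704.7) = -0.2290…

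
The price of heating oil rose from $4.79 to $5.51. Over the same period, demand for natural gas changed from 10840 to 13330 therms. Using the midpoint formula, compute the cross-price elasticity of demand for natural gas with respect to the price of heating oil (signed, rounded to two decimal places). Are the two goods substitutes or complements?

1.47; substitutes

%ΔQ_{natural gas} = (13330 − 10840)/avg = 2490/12085 = 0.206040…
%ΔP_{heating oil} = (5.51 − 4.79)/avg = 0.72/5.15 = 0.139805…
E_cross = (2490/12085) / (0.72/5.15) = 1.4737…
E_cross > 0 ⇒ the goods are substitutes.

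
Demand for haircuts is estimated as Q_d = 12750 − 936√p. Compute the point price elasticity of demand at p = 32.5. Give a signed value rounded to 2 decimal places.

-0.36

dQ_d/dp = −936/(2√p) = -82.0926. At p = 32.5, Q_d = 7413.98.
Ed = (dQ_d/dp)·(p/Q_d) = (-82.0926) × (32.5/7413.98) = -0.3598…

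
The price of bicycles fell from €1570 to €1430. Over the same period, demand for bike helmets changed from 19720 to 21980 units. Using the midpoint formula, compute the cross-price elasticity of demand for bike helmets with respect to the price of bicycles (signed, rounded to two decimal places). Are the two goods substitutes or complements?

%ΔQ_{bike helmets} = (21980 − 19720)/avg = 2260/20850 = 0.108393…
%ΔP_{bicycles} = (1430 − 1570)/avg = -140/1500 = -0.093333…
E_cross = (2260/20850) / (-140/1500) = -1.1613…
E_cross < 0 ⇒ the goods are complements.

-1.16; complements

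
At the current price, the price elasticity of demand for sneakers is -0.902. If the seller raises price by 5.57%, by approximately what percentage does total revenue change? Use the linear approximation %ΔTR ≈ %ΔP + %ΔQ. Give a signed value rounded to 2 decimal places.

+0.55%

%ΔQ ≈ Ed × %ΔP = (-0.902) × (+5.57%) = -5.0241%
%ΔTR ≈ %ΔP + %ΔQ = (+5.57%) + (-5.0241%) = +0.5459%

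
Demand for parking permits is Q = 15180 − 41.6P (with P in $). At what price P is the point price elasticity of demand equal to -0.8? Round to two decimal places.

162.18

Ed = −41.6P/(15180 − 41.6P). Set this equal to -0.8:
41.6P = 0.8·(15180 − 41.6P) ⇒ 41.6P(1 + 0.8) = 0.8·15180
P = 0.8·15180 / (41.6·1.8) = 162.1794…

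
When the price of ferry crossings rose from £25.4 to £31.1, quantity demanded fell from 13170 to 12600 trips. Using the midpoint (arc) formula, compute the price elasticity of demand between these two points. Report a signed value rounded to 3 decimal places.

%ΔQ = (12600 − 13170) / [(13170 + 12600)/2] = -570/12885 = -0.044237…
%ΔP = (31.1 − 25.4) / [(25.4 + 31.1)/2] = 5.7/28.25 = 0.201769…
Arc Ed = %ΔQ / %ΔP = (-570/12885) / (5.7/28.25) = -0.21924…

-0.219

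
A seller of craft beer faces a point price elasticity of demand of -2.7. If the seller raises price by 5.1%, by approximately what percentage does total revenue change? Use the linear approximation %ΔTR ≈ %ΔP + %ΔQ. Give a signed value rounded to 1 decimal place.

-8.7%

%ΔQ ≈ Ed × %ΔP = (-2.7) × (+5.1%) = -13.7700%
%ΔTR ≈ %ΔP + %ΔQ = (+5.1%) + (-13.7700%) = -8.6700%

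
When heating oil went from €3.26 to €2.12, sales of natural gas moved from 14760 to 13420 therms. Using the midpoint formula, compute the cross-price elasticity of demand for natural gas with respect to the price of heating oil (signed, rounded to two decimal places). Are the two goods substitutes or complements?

0.22; substitutes

%ΔQ_{natural gas} = (13420 − 14760)/avg = -1340/14090 = -0.095102…
%ΔP_{heating oil} = (2.12 − 3.26)/avg = -1.14/2.69 = -0.423791…
E_cross = (-1340/14090) / (-1.14/2.69) = 0.2244…
E_cross > 0 ⇒ the goods are substitutes.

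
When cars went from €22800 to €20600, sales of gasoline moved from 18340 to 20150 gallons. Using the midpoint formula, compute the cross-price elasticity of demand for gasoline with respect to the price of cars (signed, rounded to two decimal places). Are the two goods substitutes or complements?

%ΔQ_{gasoline} = (20150 − 18340)/avg = 1810/19245 = 0.094050…
%ΔP_{cars} = (20600 − 22800)/avg = -2200/21700 = -0.101382…
E_cross = (1810/19245) / (-2200/21700) = -0.9276…
E_cross < 0 ⇒ the goods are complements.

-0.93; complements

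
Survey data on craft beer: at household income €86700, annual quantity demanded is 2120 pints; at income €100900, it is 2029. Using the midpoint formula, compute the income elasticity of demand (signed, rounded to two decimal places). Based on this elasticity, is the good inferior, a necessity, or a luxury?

%ΔQ = (2029 − 2120)/[( 2120 + 2029)/2] = -91/2074.5 = -0.043865…
%ΔIncome = (100900 − 86700)/[( 86700 + 100900)/2] = 14200/93800 = 0.151385…
E_income = (-91/2074.5) / (14200/93800) = -0.2897…
E_income < 0 ⇒ inferior good.

-0.29; inferior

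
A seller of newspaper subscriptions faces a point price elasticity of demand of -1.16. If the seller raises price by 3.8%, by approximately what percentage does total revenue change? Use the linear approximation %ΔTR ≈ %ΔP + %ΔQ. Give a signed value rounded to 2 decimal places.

%ΔQ ≈ Ed × %ΔP = (-1.16) × (+3.8%) = -4.4080%
%ΔTR ≈ %ΔP + %ΔQ = (+3.8%) + (-4.4080%) = -0.6080%

-0.61%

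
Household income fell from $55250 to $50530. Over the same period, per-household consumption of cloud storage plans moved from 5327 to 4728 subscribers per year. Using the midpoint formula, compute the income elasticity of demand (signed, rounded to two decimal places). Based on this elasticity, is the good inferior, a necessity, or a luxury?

%ΔQ = (4728 − 5327)/[( 5327 + 4728)/2] = -599/5027.5 = -0.119144…
%ΔIncome = (50530 − 55250)/[( 55250 + 50530)/2] = -4720/52890 = -0.089241…
E_income = (-599/5027.5) / (-4720/52890) = 1.3350…
E_income > 1 ⇒ normal good, luxury.

1.34; luxury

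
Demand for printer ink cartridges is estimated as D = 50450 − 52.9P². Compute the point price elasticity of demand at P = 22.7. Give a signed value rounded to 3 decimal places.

dD/dP = −2·52.9·P = -2401.66. At P = 22.7, D = 23191.159.
Ed = (dD/dP)·(P/D) = (-2401.66) × (22.7/23191.159) = -2.35079…

-2.351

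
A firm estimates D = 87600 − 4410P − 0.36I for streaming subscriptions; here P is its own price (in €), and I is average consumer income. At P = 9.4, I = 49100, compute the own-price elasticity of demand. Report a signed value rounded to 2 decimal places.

-1.46

At the given values, D = 87600 − 4410(9.4) − 0.36(49100) = 28470.
∂D/∂P = −4410.
E = (-4410) × (9.4/28470) = -1.4560…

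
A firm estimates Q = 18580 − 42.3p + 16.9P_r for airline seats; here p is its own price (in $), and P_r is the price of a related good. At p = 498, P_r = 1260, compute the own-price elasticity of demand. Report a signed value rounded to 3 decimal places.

-1.120

At the given values, Q = 18580 − 42.3(498) + 16.9(1260) = 18808.6.
∂Q/∂p = −42.3.
E = (-42.3) × (498/18808.6) = -1.11998…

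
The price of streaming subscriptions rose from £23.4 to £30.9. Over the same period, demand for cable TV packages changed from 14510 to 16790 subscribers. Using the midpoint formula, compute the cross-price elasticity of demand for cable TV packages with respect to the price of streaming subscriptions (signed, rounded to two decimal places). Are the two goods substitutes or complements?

0.53; substitutes

%ΔQ_{cable TV packages} = (16790 − 14510)/avg = 2280/15650 = 0.145686…
%ΔP_{streaming subscriptions} = (30.9 − 23.4)/avg = 7.5/27.15 = 0.276243…
E_cross = (2280/15650) / (7.5/27.15) = 0.5273…
E_cross > 0 ⇒ the goods are substitutes.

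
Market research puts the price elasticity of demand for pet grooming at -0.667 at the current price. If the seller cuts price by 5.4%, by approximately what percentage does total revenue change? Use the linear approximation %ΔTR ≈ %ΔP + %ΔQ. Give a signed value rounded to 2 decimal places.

-1.80%

%ΔQ ≈ Ed × %ΔP = (-0.667) × (-5.4%) = +3.6018%
%ΔTR ≈ %ΔP + %ΔQ = (-5.4%) + (+3.6018%) = -1.7982%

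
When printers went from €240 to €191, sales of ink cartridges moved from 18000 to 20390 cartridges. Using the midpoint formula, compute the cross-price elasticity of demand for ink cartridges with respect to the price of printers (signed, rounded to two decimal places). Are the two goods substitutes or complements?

-0.55; complements

%ΔQ_{ink cartridges} = (20390 − 18000)/avg = 2390/19195 = 0.124511…
%ΔP_{printers} = (191 − 240)/avg = -49/215.5 = -0.227378…
E_cross = (2390/19195) / (-49/215.5) = -0.5475…
E_cross < 0 ⇒ the goods are complements.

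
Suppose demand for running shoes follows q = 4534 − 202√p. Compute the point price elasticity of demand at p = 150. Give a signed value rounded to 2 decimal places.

dq/dp = −202/(2√p) = -8.24662. At p = 150, q = 2060.02.
Ed = (dq/dp)·(p/q) = (-8.24662) × (150/2060.02) = -0.6004…

-0.60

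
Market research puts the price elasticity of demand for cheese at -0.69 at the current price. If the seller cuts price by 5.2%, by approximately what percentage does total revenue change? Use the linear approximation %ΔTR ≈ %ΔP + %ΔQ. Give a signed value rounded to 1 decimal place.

-1.6%

%ΔQ ≈ Ed × %ΔP = (-0.69) × (-5.2%) = +3.5880%
%ΔTR ≈ %ΔP + %ΔQ = (-5.2%) + (+3.5880%) = -1.6120%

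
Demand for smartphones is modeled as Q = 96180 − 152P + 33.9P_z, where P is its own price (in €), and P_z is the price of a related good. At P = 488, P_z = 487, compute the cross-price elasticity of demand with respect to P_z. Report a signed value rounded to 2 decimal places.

At the given values, Q = 96180 − 152(488) + 33.9(487) = 38513.3.
∂Q/∂P_z = 33.9.
E = (33.9) × (487/38513.3) = 0.4286…

0.43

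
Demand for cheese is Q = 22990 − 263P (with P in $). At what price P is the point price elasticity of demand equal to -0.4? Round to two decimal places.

Ed = −263P/(22990 − 263P). Set this equal to -0.4:
263P = 0.4·(22990 − 263P) ⇒ 263P(1 + 0.4) = 0.4·22990
P = 0.4·22990 / (263·1.4) = 24.9755…

24.98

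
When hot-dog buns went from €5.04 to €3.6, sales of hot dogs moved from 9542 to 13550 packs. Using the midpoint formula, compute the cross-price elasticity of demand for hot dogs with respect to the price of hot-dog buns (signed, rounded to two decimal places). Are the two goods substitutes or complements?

%ΔQ_{hot dogs} = (13550 − 9542)/avg = 4008/11546 = 0.347133…
%ΔP_{hot-dog buns} = (3.6 − 5.04)/avg = -1.44/4.32 = -0.333333…
E_cross = (4008/11546) / (-1.44/4.32) = -1.0413…
E_cross < 0 ⇒ the goods are complements.

-1.04; complements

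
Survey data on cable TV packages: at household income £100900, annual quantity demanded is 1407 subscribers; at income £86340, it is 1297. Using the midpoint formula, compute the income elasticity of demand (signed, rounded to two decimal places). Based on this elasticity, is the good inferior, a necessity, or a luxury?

0.52; necessity

%ΔQ = (1297 − 1407)/[( 1407 + 1297)/2] = -110/1352 = -0.081360…
%ΔIncome = (86340 − 100900)/[( 100900 + 86340)/2] = -14560/93620 = -0.155522…
E_income = (-110/1352) / (-14560/93620) = 0.5231…
0 < E_income < 1 ⇒ normal good, necessity.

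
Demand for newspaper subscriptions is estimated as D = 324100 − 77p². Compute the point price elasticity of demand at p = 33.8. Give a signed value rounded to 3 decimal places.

-0.745

dD/dp = −2·77·p = -5205.2. At p = 33.8, D = 236132.12.
Ed = (dD/dp)·(p/D) = (-5205.2) × (33.8/236132.12) = -0.74507…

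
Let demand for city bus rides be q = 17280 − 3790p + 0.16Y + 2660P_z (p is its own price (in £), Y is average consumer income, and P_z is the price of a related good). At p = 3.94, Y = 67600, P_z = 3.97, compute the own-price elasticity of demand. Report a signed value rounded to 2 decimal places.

At the given values, q = 17280 − 3790(3.94) + 0.16(67600) + 2660(3.97) = 23723.6.
∂q/∂p = −3790.
E = (-3790) × (3.94/23723.6) = -0.6294…

-0.63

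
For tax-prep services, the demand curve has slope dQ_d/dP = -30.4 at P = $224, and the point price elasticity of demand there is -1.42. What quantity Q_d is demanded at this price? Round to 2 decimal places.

Ed = (dQ_d/dP)·(P/Q_d) ⇒ Q_d = (dQ_d/dP)·P/Ed = (-30.4)·224/(-1.42) = 4795.4929…

4795.49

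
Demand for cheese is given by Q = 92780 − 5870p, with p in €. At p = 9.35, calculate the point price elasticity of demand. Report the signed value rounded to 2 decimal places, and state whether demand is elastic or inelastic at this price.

-1.45; elastic

dQ/dp = −5870. At p = 9.35, Q = 92780 − 5870(9.35) = 37895.5.
Ed = (dQ/dp)·(p/Q) = −5870 × (9.35/37895.5) = -1.4483…
|Ed| = 1.45 > 1, so demand is elastic.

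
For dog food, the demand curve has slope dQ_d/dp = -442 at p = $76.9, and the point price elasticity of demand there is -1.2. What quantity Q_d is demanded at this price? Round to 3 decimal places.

Ed = (dQ_d/dp)·(p/Q_d) ⇒ Q_d = (dQ_d/dp)·p/Ed = (-442)·76.9/(-1.2) = 28324.83333…

28324.833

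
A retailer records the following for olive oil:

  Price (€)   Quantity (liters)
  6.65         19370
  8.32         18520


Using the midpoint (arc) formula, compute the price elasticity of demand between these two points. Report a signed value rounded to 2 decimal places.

-0.20

%ΔQ = (18520 − 19370) / [(19370 + 18520)/2] = -850/18945 = -0.044866…
%ΔP = (8.32 − 6.65) / [(6.65 + 8.32)/2] = 1.67/7.485 = 0.223112…
Arc Ed = %ΔQ / %ΔP = (-850/18945) / (1.67/7.485) = -0.2010…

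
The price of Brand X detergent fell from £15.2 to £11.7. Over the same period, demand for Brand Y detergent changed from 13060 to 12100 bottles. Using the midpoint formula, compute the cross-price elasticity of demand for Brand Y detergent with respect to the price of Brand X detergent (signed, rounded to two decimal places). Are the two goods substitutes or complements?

0.29; substitutes

%ΔQ_{Brand Y detergent} = (12100 − 13060)/avg = -960/12580 = -0.076311…
%ΔP_{Brand X detergent} = (11.7 − 15.2)/avg = -3.5/13.45 = -0.260223…
E_cross = (-960/12580) / (-3.5/13.45) = 0.2932…
E_cross > 0 ⇒ the goods are substitutes.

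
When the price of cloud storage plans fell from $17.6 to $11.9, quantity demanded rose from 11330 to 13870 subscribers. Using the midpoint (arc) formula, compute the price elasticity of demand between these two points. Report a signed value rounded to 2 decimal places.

-0.52

%ΔQ = (13870 − 11330) / [(11330 + 13870)/2] = 2540/12600 = 0.201587…
%ΔP = (11.9 − 17.6) / [(17.6 + 11.9)/2] = -5.7/14.75 = -0.386440…
Arc Ed = %ΔQ / %ΔP = (2540/12600) / (-5.7/14.75) = -0.5216…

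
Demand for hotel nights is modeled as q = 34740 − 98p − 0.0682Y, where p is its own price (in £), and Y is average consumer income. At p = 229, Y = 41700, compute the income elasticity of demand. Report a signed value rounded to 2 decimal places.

-0.30

At the given values, q = 34740 − 98(229) − 0.0682(41700) = 9454.06.
∂q/∂Y = -0.0682.
E = (-0.0682) × (41700/9454.06) = -0.3008…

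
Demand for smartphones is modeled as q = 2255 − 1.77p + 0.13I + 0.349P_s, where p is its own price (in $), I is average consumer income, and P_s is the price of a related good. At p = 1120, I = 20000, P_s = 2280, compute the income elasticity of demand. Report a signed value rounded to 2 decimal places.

0.71

At the given values, q = 2255 − 1.77(1120) + 0.13(20000) + 0.349(2280) = 3668.32.
∂q/∂I = 0.13.
E = (0.13) × (20000/3668.32) = 0.7087…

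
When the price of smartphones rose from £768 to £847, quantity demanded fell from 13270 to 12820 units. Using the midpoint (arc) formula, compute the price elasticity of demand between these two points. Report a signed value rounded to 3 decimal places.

-0.353

%ΔQ = (12820 − 13270) / [(13270 + 12820)/2] = -450/13045 = -0.034495…
%ΔP = (847 − 768) / [(768 + 847)/2] = 79/807.5 = 0.097832…
Arc Ed = %ΔQ / %ΔP = (-450/13045) / (79/807.5) = -0.35260…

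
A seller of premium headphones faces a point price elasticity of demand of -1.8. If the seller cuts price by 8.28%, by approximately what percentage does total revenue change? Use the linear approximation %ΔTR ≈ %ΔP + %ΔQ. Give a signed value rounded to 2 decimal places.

%ΔQ ≈ Ed × %ΔP = (-1.8) × (-8.28%) = +14.9040%
%ΔTR ≈ %ΔP + %ΔQ = (-8.28%) + (+14.9040%) = +6.6240%

+6.62%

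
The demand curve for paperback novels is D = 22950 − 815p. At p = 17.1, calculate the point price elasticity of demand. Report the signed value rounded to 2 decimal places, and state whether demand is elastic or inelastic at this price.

dD/dp = −815. At p = 17.1, D = 22950 − 815(17.1) = 9013.5.
Ed = (dD/dp)·(p/D) = −815 × (17.1/9013.5) = -1.5461…
|Ed| = 1.55 > 1, so demand is elastic.

-1.55; elastic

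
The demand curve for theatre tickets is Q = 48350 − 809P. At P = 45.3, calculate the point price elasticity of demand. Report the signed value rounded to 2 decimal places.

-3.13

dQ/dP = −809. At P = 45.3, Q = 48350 − 809(45.3) = 11702.3.
Ed = (dQ/dP)·(P/Q) = −809 × (45.3/11702.3) = -3.1316…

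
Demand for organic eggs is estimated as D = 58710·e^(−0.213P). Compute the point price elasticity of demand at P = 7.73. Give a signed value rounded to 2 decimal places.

dD/dP = −0.213·D = -2410.07. At P = 7.73, D = 11314.9.
Ed = (dD/dP)·(P/D) = (-2410.07) × (7.73/11314.9) = -1.6464…

-1.65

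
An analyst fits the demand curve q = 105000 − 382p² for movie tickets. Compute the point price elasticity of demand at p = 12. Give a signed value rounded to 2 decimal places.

-2.20

dq/dp = −2·382·p = -9168. At p = 12, q = 49992.
Ed = (dq/dp)·(p/q) = (-9168) × (12/49992) = -2.2006…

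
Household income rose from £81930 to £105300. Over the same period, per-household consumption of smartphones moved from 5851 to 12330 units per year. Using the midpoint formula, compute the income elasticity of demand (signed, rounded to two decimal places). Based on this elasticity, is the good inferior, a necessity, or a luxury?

%ΔQ = (12330 − 5851)/[( 5851 + 12330)/2] = 6479/9090.5 = 0.712722…
%ΔIncome = (105300 − 81930)/[( 81930 + 105300)/2] = 23370/93615 = 0.249639…
E_income = (6479/9090.5) / (23370/93615) = 2.8550…
E_income > 1 ⇒ normal good, luxury.

2.86; luxury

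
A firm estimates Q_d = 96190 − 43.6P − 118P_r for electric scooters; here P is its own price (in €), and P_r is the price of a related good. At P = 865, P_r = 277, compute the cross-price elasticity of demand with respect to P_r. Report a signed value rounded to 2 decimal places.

-1.27

At the given values, Q_d = 96190 − 43.6(865) − 118(277) = 25790.
∂Q_d/∂P_r = -118.
E = (-118) × (277/25790) = -1.2673…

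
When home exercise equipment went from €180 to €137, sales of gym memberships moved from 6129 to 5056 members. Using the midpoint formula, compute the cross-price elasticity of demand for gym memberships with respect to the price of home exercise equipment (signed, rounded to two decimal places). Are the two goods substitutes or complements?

%ΔQ_{gym memberships} = (5056 − 6129)/avg = -1073/5592.5 = -0.191864…
%ΔP_{home exercise equipment} = (137 − 180)/avg = -43/158.5 = -0.271293…
E_cross = (-1073/5592.5) / (-43/158.5) = 0.7072…
E_cross > 0 ⇒ the goods are substitutes.

0.71; substitutes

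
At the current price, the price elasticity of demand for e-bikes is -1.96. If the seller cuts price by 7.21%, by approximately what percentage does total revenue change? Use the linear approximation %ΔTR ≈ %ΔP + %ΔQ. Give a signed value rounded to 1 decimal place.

%ΔQ ≈ Ed × %ΔP = (-1.96) × (-7.21%) = +14.1316%
%ΔTR ≈ %ΔP + %ΔQ = (-7.21%) + (+14.1316%) = +6.9216%

+6.9%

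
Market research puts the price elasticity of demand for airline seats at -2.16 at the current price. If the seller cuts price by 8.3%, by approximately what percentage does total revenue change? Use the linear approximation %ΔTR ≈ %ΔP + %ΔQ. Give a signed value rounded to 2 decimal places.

%ΔQ ≈ Ed × %ΔP = (-2.16) × (-8.3%) = +17.9280%
%ΔTR ≈ %ΔP + %ΔQ = (-8.3%) + (+17.9280%) = +9.6280%

+9.63%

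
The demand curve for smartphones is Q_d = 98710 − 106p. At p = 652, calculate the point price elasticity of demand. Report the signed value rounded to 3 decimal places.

-2.335

dQ_d/dp = −106. At p = 652, Q_d = 98710 − 106(652) = 29598.
Ed = (dQ_d/dp)·(p/Q_d) = −106 × (652/29598) = -2.33502…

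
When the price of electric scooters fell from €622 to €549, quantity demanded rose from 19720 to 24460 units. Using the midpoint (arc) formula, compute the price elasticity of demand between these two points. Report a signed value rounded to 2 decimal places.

-1.72

%ΔQ = (24460 − 19720) / [(19720 + 24460)/2] = 4740/22090 = 0.214576…
%ΔP = (549 − 622) / [(622 + 549)/2] = -73/585.5 = -0.124679…
Arc Ed = %ΔQ / %ΔP = (4740/22090) / (-73/585.5) = -1.7210…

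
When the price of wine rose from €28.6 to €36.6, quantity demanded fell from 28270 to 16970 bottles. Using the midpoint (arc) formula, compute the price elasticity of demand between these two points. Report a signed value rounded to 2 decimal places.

%ΔQ = (16970 − 28270) / [(28270 + 16970)/2] = -11300/22620 = -0.499557…
%ΔP = (36.6 − 28.6) / [(28.6 + 36.6)/2] = 8/32.6 = 0.245398…
Arc Ed = %ΔQ / %ΔP = (-11300/22620) / (8/32.6) = -2.0356…

-2.04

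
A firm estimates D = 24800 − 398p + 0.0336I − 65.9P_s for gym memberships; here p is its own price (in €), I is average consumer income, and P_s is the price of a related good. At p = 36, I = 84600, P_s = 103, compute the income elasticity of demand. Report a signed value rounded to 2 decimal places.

0.44

At the given values, D = 24800 − 398(36) + 0.0336(84600) − 65.9(103) = 6526.86.
∂D/∂I = 0.0336.
E = (0.0336) × (84600/6526.86) = 0.4355…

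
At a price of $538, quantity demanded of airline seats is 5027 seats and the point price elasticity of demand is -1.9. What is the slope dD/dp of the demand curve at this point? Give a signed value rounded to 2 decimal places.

-17.75

Ed = (dD/dp)·(p/D) ⇒ dD/dp = Ed·D/p = (-1.9)·5027/538 = -17.7533…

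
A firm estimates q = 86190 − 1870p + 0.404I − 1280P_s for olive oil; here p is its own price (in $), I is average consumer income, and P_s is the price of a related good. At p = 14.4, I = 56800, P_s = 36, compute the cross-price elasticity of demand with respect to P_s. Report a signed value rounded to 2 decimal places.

-1.28

At the given values, q = 86190 − 1870(14.4) + 0.404(56800) − 1280(36) = 36129.2.
∂q/∂P_s = -1280.
E = (-1280) × (36/36129.2) = -1.2754…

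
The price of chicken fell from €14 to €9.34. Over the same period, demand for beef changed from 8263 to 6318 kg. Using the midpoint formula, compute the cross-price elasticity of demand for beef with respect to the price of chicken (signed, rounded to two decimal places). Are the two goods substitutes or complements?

0.67; substitutes

%ΔQ_{beef} = (6318 − 8263)/avg = -1945/7290.5 = -0.266785…
%ΔP_{chicken} = (9.34 − 14)/avg = -4.66/11.67 = -0.399314…
E_cross = (-1945/7290.5) / (-4.66/11.67) = 0.6681…
E_cross > 0 ⇒ the goods are substitutes.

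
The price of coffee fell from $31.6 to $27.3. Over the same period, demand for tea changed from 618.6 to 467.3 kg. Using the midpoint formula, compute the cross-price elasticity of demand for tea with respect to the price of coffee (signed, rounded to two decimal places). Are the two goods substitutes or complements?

1.91; substitutes

%ΔQ_{tea} = (467.3 − 618.6)/avg = -151.3/542.95 = -0.278662…
%ΔP_{coffee} = (27.3 − 31.6)/avg = -4.3/29.45 = -0.146010…
E_cross = (-151.3/542.95) / (-4.3/29.45) = 1.9085…
E_cross > 0 ⇒ the goods are substitutes.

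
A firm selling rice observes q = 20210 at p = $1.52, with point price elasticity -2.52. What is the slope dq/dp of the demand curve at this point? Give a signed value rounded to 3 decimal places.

Ed = (dq/dp)·(p/q) ⇒ dq/dp = Ed·q/p = (-2.52)·20210/1.52 = -33506.05263…

-33506.053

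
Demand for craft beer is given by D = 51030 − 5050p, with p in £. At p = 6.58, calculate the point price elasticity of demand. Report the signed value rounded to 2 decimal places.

-1.87

dD/dp = −5050. At p = 6.58, D = 51030 − 5050(6.58) = 17801.
Ed = (dD/dp)·(p/D) = −5050 × (6.58/17801) = -1.8666…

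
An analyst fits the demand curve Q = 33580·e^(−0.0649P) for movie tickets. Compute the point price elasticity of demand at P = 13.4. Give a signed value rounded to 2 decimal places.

-0.87

dQ/dP = −0.0649·Q = -913.349. At P = 13.4, Q = 14073.2.
Ed = (dQ/dP)·(P/Q) = (-913.349) × (13.4/14073.2) = -0.8696…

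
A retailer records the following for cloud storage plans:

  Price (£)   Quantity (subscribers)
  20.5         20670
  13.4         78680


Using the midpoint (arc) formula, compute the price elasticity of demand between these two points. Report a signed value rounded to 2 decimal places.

%ΔQ = (78680 − 20670) / [(20670 + 78680)/2] = 58010/49675 = 1.167790…
%ΔP = (13.4 − 20.5) / [(20.5 + 13.4)/2] = -7.1/16.95 = -0.418879…
Arc Ed = %ΔQ / %ΔP = (58010/49675) / (-7.1/16.95) = -2.7878…

-2.79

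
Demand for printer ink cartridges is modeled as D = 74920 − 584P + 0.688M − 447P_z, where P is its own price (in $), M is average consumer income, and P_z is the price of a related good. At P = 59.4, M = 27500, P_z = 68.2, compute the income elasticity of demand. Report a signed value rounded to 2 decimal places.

At the given values, D = 74920 − 584(59.4) + 0.688(27500) − 447(68.2) = 28665.
∂D/∂M = 0.688.
E = (0.688) × (27500/28665) = 0.6600…

0.66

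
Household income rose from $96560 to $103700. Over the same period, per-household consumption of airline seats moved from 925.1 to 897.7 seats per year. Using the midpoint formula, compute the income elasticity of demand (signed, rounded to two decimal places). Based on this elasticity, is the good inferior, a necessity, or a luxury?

-0.42; inferior

%ΔQ = (897.7 − 925.1)/[( 925.1 + 897.7)/2] = -27.4/911.4 = -0.030063…
%ΔIncome = (103700 − 96560)/[( 96560 + 103700)/2] = 7140/100130 = 0.071307…
E_income = (-27.4/911.4) / (7140/100130) = -0.4216…
E_income < 0 ⇒ inferior good.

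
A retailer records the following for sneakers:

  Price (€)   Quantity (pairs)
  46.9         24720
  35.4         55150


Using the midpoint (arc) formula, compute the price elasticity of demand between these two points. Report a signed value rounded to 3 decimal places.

-2.727

%ΔQ = (55150 − 24720) / [(24720 + 55150)/2] = 30430/39935 = 0.761988…
%ΔP = (35.4 − 46.9) / [(46.9 + 35.4)/2] = -11.5/41.15 = -0.279465…
Arc Ed = %ΔQ / %ΔP = (30430/39935) / (-11.5/41.15) = -2.72659…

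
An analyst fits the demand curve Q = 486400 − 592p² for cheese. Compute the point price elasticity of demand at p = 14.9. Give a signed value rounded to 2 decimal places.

dQ/dp = −2·592·p = -17641.6. At p = 14.9, Q = 354970.08.
Ed = (dQ/dp)·(p/Q) = (-17641.6) × (14.9/354970.08) = -0.7405…

-0.74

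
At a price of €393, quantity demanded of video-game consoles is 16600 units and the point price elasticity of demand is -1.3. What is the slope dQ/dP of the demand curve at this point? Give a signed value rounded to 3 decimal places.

-54.911

Ed = (dQ/dP)·(P/Q) ⇒ dQ/dP = Ed·Q/P = (-1.3)·16600/393 = -54.91094…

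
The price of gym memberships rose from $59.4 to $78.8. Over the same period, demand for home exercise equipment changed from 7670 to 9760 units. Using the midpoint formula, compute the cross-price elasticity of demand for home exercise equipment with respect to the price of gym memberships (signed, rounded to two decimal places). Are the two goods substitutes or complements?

0.85; substitutes

%ΔQ_{home exercise equipment} = (9760 − 7670)/avg = 2090/8715 = 0.239816…
%ΔP_{gym memberships} = (78.8 − 59.4)/avg = 19.4/69.1 = 0.280752…
E_cross = (2090/8715) / (19.4/69.1) = 0.8541…
E_cross > 0 ⇒ the goods are substitutes.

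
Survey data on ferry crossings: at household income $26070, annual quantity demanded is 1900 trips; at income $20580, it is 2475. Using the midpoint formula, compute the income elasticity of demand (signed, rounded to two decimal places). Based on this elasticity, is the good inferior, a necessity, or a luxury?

%ΔQ = (2475 − 1900)/[( 1900 + 2475)/2] = 575/2187.5 = 0.262857…
%ΔIncome = (20580 − 26070)/[( 26070 + 20580)/2] = -5490/23325 = -0.235369…
E_income = (575/2187.5) / (-5490/23325) = -1.1167…
E_income < 0 ⇒ inferior good.

-1.12; inferior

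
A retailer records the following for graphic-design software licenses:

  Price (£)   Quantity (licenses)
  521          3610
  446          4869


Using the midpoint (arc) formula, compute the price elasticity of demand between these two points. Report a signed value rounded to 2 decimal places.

-1.91

%ΔQ = (4869 − 3610) / [(3610 + 4869)/2] = 1259/4239.5 = 0.296968…
%ΔP = (446 − 521) / [(521 + 446)/2] = -75/483.5 = -0.155118…
Arc Ed = %ΔQ / %ΔP = (1259/4239.5) / (-75/483.5) = -1.9144…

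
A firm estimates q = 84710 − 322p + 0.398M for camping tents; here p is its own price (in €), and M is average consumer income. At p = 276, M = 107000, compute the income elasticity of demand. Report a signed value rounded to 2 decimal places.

1.11

At the given values, q = 84710 − 322(276) + 0.398(107000) = 38424.
∂q/∂M = 0.398.
E = (0.398) × (107000/38424) = 1.1083…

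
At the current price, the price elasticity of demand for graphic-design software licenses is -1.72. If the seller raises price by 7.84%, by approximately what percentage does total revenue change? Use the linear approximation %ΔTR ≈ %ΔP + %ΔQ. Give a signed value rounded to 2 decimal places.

-5.64%

%ΔQ ≈ Ed × %ΔP = (-1.72) × (+7.84%) = -13.4848%
%ΔTR ≈ %ΔP + %ΔQ = (+7.84%) + (-13.4848%) = -5.6448%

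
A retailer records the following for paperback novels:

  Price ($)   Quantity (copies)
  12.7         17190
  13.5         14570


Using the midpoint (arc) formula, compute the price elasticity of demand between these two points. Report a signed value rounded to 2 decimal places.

%ΔQ = (14570 − 17190) / [(17190 + 14570)/2] = -2620/15880 = -0.164987…
%ΔP = (13.5 − 12.7) / [(12.7 + 13.5)/2] = 0.8/13.1 = 0.061068…
Arc Ed = %ΔQ / %ΔP = (-2620/15880) / (0.8/13.1) = -2.7016…

-2.70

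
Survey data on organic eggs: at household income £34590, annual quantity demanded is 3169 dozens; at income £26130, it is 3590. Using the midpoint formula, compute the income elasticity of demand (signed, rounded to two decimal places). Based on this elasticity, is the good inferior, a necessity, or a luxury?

-0.45; inferior

%ΔQ = (3590 − 3169)/[( 3169 + 3590)/2] = 421/3379.5 = 0.124574…
%ΔIncome = (26130 − 34590)/[( 34590 + 26130)/2] = -8460/30360 = -0.278656…
E_income = (421/3379.5) / (-8460/30360) = -0.4470…
E_income < 0 ⇒ inferior good.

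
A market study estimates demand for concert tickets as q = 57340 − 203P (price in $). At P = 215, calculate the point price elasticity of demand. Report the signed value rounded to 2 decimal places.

dq/dP = −203. At P = 215, q = 57340 − 203(215) = 13695.
Ed = (dq/dP)·(P/q) = −203 × (215/13695) = -3.1869…

-3.19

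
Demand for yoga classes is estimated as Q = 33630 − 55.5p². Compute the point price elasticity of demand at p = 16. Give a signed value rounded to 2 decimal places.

dQ/dp = −2·55.5·p = -1776. At p = 16, Q = 19422.
Ed = (dQ/dp)·(p/Q) = (-1776) × (16/19422) = -1.4630…

-1.46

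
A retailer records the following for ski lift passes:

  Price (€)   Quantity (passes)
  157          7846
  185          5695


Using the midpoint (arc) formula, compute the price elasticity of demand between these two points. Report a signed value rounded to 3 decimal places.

%ΔQ = (5695 − 7846) / [(7846 + 5695)/2] = -2151/6770.5 = -0.317701…
%ΔP = (185 − 157) / [(157 + 185)/2] = 28/171 = 0.163742…
Arc Ed = %ΔQ / %ΔP = (-2151/6770.5) / (28/171) = -1.94025…

-1.940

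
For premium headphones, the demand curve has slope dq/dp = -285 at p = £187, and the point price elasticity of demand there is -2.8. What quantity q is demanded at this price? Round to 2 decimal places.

Ed = (dq/dp)·(p/q) ⇒ q = (dq/dp)·p/Ed = (-285)·187/(-2.8) = 19033.9285…

19033.93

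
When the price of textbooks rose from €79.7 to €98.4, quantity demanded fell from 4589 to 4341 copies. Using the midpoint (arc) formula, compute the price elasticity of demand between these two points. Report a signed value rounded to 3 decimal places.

-0.264

%ΔQ = (4341 − 4589) / [(4589 + 4341)/2] = -248/4465 = -0.055543…
%ΔP = (98.4 − 79.7) / [(79.7 + 98.4)/2] = 18.7/89.05 = 0.209994…
Arc Ed = %ΔQ / %ΔP = (-248/4465) / (18.7/89.05) = -0.26449…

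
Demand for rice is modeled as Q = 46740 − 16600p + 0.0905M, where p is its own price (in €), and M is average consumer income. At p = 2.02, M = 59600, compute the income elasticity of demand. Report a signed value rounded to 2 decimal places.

0.29

At the given values, Q = 46740 − 16600(2.02) + 0.0905(59600) = 18601.8.
∂Q/∂M = 0.0905.
E = (0.0905) × (59600/18601.8) = 0.2899…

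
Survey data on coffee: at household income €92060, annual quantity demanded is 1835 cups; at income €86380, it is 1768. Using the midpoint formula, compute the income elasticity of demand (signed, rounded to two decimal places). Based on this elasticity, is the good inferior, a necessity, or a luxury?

0.58; necessity

%ΔQ = (1768 − 1835)/[( 1835 + 1768)/2] = -67/1801.5 = -0.037191…
%ΔIncome = (86380 − 92060)/[( 92060 + 86380)/2] = -5680/89220 = -0.063662…
E_income = (-67/1801.5) / (-5680/89220) = 0.5841…
0 < E_income < 1 ⇒ normal good, necessity.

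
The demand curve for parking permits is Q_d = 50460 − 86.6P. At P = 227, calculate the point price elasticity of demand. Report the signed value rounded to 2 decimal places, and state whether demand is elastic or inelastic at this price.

-0.64; inelastic

dQ_d/dP = −86.6. At P = 227, Q_d = 50460 − 86.6(227) = 30801.8.
Ed = (dQ_d/dP)·(P/Q_d) = −86.6 × (227/30801.8) = -0.6382…
|Ed| = 0.64 < 1, so demand is inelastic.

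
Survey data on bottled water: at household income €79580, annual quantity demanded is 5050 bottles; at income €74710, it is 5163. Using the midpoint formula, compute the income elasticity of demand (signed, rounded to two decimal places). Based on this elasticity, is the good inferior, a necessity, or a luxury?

-0.35; inferior

%ΔQ = (5163 − 5050)/[( 5050 + 5163)/2] = 113/5106.5 = 0.022128…
%ΔIncome = (74710 − 79580)/[( 79580 + 74710)/2] = -4870/77145 = -0.063127…
E_income = (113/5106.5) / (-4870/77145) = -0.3505…
E_income < 0 ⇒ inferior good.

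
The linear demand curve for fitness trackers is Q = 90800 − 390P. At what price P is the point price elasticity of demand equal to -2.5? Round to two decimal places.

166.30

Ed = −390P/(90800 − 390P). Set this equal to -2.5:
390P = 2.5·(90800 − 390P) ⇒ 390P(1 + 2.5) = 2.5·90800
P = 2.5·90800 / (390·3.5) = 166.3003…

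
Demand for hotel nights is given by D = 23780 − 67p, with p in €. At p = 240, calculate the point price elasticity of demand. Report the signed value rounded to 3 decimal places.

dD/dp = −67. At p = 240, D = 23780 − 67(240) = 7700.
Ed = (dD/dp)·(p/D) = −67 × (240/7700) = -2.08831…

-2.088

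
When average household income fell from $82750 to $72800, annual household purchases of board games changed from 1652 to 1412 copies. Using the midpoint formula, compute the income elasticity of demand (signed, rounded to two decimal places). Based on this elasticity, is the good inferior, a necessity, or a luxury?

%ΔQ = (1412 − 1652)/[( 1652 + 1412)/2] = -240/1532 = -0.156657…
%ΔIncome = (72800 − 82750)/[( 82750 + 72800)/2] = -9950/77775 = -0.127933…
E_income = (-240/1532) / (-9950/77775) = 1.2245…
E_income > 1 ⇒ normal good, luxury.

1.22; luxury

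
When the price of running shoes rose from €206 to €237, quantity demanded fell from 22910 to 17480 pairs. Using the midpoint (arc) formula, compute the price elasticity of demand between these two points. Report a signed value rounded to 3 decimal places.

%ΔQ = (17480 − 22910) / [(22910 + 17480)/2] = -5430/20195 = -0.268878…
%ΔP = (237 − 206) / [(206 + 237)/2] = 31/221.5 = 0.139954…
Arc Ed = %ΔQ / %ΔP = (-5430/20195) / (31/221.5) = -1.92117…

-1.921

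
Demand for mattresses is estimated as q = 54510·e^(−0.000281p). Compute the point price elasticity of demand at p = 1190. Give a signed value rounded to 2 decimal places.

dq/dp = −0.000281·q = -10.9637. At p = 1190, q = 39016.9.
Ed = (dq/dp)·(p/q) = (-10.9637) × (1190/39016.9) = -0.3343…

-0.33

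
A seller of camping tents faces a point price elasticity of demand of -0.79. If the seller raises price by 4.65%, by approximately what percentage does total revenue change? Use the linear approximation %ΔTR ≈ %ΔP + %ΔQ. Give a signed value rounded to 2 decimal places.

%ΔQ ≈ Ed × %ΔP = (-0.79) × (+4.65%) = -3.6735%
%ΔTR ≈ %ΔP + %ΔQ = (+4.65%) + (-3.6735%) = +0.9765%

+0.98%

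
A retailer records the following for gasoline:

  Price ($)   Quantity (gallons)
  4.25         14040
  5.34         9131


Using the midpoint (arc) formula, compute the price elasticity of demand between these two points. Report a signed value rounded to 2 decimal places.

%ΔQ = (9131 − 14040) / [(14040 + 9131)/2] = -4909/11585.5 = -0.423719…
%ΔP = (5.34 − 4.25) / [(4.25 + 5.34)/2] = 1.09/4.795 = 0.227320…
Arc Ed = %ΔQ / %ΔP = (-4909/11585.5) / (1.09/4.795) = -1.8639…

-1.86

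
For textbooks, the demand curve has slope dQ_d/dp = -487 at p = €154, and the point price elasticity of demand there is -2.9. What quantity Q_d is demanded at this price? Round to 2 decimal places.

25861.38

Ed = (dQ_d/dp)·(p/Q_d) ⇒ Q_d = (dQ_d/dp)·p/Ed = (-487)·154/(-2.9) = 25861.3793…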